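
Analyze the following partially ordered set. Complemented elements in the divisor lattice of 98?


An element a is complemented if some b has a meet b = bottom, a join b = top.
a is complemented iff gcd(a, n/a)=1, i.e. a is a unitary divisor of 98.
Complemented elements: 1, 2, 49, 98
Count: 4


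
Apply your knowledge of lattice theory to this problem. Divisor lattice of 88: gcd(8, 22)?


Meet=gcd.
gcd(8,22)=2


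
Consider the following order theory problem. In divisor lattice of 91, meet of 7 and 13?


In a divisor lattice, meet = gcd (greatest common divisor).
By Euclidean algorithm or factoring: gcd(7,13) = 1


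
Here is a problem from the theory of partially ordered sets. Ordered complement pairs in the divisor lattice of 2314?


Complement pair (a,b): a meet b = bottom, a join b = top.
Here: gcd(a,b)=1 and lcm(a,b)=2314, i.e. a*b=2314 with a,b coprime.
Pairs found: (1,2314), (2,1157), (13,178), (26,89), ... (4 more)
Total ordered pairs: 8


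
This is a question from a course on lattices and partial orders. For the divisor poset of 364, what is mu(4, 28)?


In a divisor lattice, mu(a,b) = mu(b/a) where mu is the classical Mobius function.
b/a = 28/4 = 7
Prime factorization of 7: primes [7]
7 is squarefree with 1 prime factor(s), so mu(7) = (-1)^1 = -1


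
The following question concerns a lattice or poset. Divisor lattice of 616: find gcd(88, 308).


In a divisor lattice, meet = gcd (greatest common divisor).
By Euclidean algorithm or factoring: gcd(88,308) = 44


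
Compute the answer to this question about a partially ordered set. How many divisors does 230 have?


Divisors of 230: [1, 2, 5, 10, 23, 46, 115, 230]
Count: 8


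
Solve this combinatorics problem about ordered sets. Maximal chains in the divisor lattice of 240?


A maximal chain goes from the minimum element to a maximal element via cover relations.
Counting all min-to-max paths in the cover graph.
Total maximal chains: 30


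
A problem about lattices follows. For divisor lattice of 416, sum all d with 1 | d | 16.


Interval [1,16] in divisors of 416: [1, 2, 4, 8, 16]
Sum = 31


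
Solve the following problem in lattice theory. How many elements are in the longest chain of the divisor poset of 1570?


A chain is a totally ordered subset; we count the number of elements in a maximum chain.
Compute, for each element x, the size of the longest chain ending at x:
  1: 1
  2: 2
  5: 2
  157: 2
  10: 3
  314: 3
  ...
A maximum chain: 1 < 2 < 10 < 1570
Number of elements in the longest chain: 4


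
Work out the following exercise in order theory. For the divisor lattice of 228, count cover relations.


A cover relation a -< b holds when a < b with no c strictly between.
Cover relations:
  1 -< 2
  1 -< 3
  1 -< 19
  2 -< 4
  2 -< 6
  2 -< 38
  3 -< 6
  3 -< 57
  ...12 more
Total: 20


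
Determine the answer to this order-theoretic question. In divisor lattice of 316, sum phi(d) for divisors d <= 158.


Divisors of 316 up to 158: [1, 2, 4, 79, 158]
phi values: [1, 1, 2, 78, 78]
Sum = 160


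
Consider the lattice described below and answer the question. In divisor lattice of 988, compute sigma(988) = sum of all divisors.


sigma(n) = sum of divisors.
Divisors of 988: [1, 2, 4, 13, 19, 26, 38, 52, 76, 247, 494, 988]
Sum = 1960


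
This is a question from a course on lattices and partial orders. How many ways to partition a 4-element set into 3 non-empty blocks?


S(n,k) = k*S(n-1,k) + S(n-1,k-1).
S(3,3) = 1, S(3,2) = 3
S(4,3) = 3*1 + 3 = 3 + 3
S(4,3) = 6


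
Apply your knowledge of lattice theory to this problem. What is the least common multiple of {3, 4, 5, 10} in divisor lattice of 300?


In a divisor lattice, join = lcm (least common multiple).
Compute lcm iteratively: start with first element, then lcm(current, next).
Elements: [3, 4, 5, 10]
lcm(3,4) = 12
lcm(12,5) = 60
lcm(60,10) = 60
Final lcm = 60


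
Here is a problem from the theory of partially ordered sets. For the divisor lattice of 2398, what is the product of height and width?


Height = length of longest chain minus 1; width = size of largest antichain.
A maximum chain: 1 | 109 | 1199 | 2398  (height 3).
A maximum antichain: {2, 11, 109}  (width 3).
Product = 3 * 3 = 9


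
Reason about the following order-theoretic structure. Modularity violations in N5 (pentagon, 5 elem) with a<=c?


Modular law: if a <= c then a v (b ^ c) = (a v b) ^ c.
Check all triples (a,b,c) with a <= c among 5 elements.
  e.g. a=a, b=c, c=b: lhs=a != rhs=b
Total violating triples: 1


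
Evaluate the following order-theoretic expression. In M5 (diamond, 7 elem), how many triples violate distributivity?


Distributive law: a ^ (b v c) = (a ^ b) v (a ^ c).
Check all 7^3 = 343 ordered triples (a,b,c).
  e.g. a=a1, b=a2, c=a3: lhs=a1 != rhs=0
  e.g. a=a1, b=a2, c=a4: lhs=a1 != rhs=0
Total violating triples: 60


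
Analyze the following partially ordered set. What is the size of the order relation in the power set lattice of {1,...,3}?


The order relation is {(a,b) : a <= b}, reflexive so it includes (a,a).
Examples: ({},{}), ({},{1,2}), ({},{1,2,3}), ({},{1,3}), ({},{1}), ...
Total ordered pairs: 27


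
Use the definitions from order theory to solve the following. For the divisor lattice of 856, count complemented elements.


An element a is complemented if some b has a meet b = bottom, a join b = top.
a is complemented iff gcd(a, n/a)=1, i.e. a is a unitary divisor of 856.
Complemented elements: 1, 8, 107, 856
Count: 4


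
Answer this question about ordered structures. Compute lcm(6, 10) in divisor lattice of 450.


In a divisor lattice, join = lcm (least common multiple).
gcd(6,10) = 2
lcm(6,10) = 6*10/gcd = 60/2 = 30


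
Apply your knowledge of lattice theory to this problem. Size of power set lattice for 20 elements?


Power set = 2^n.
2^20 = 1048576


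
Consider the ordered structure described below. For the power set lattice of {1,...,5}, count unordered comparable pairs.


A comparable pair {a,b} has a < b or b < a in the order.
Count unordered pairs where one element is strictly below the other.
Examples: {{},{1}}, {{},{2}}, {{},{3}}, {{},{4}}, ...
Total comparable pairs: 211


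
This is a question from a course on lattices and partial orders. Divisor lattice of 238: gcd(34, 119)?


Meet=gcd.
gcd(34,119)=17


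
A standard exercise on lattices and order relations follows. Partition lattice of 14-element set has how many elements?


B(n) = number of set partitions of an n-element set.
B(n) satisfies the recurrence: B(n+1) = sum_k C(n,k)*B(k).
B(14) = 190899322


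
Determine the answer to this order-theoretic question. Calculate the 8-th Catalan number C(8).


C(n) = C(2n, n) / (n+1).
C(16, 8) = 12870
C(8) = 12870 / 9 = 1430


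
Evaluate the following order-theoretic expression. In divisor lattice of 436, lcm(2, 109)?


Join=lcm.
gcd(2,109)=1
lcm=218


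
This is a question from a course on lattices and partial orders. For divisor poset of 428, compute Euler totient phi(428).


phi(n) = n * prod_{p|n} (1 - 1/p).
Prime divisors of 428: [2, 107]
phi(428) = 428 * (1 - 1/2) * (1 - 1/107)
phi(428) = 212


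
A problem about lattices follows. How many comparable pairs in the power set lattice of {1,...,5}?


A comparable pair {a,b} has a < b or b < a in the order.
Count unordered pairs where one element is strictly below the other.
Examples: {{},{1}}, {{},{2}}, {{},{3}}, {{},{4}}, ...
Total comparable pairs: 211


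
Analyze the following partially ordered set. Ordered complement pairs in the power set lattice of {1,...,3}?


Complement pair (a,b): a meet b = bottom, a join b = top.
Here: A intersect B = {} and A union B = {1,...,3}.
Pairs found: ({},{1,2,3}), ({1},{2,3}), ({2},{1,3}), ({3},{1,2}), ... (4 more)
Total ordered pairs: 8


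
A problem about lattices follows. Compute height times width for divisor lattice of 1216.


Height = length of longest chain minus 1; width = size of largest antichain.
A maximum chain: 1 | 19 | 38 | 76 | 152 | 304 | 608 | 1216  (height 7).
A maximum antichain: {2, 19}  (width 2).
Product = 7 * 2 = 14


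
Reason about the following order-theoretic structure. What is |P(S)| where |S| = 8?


Power set = 2^n.
2^8 = 256


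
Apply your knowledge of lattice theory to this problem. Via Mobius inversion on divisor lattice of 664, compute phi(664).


phi(n) = n * prod_{p|n} (1 - 1/p).
Prime divisors of 664: [2, 83]
phi(664) = 664 * (1 - 1/2) * (1 - 1/83)
phi(664) = 328


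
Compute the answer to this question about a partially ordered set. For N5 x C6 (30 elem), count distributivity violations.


Distributive law: a ^ (b v c) = (a ^ b) v (a ^ c).
Check all 30^3 = 27000 ordered triples (a,b,c).
  e.g. a=(b,0), b=(a,0), c=(c,0): lhs=(b,0) != rhs=(a,0)
  e.g. a=(b,0), b=(a,0), c=(c,1): lhs=(b,0) != rhs=(a,0)
Total violating triples: 432


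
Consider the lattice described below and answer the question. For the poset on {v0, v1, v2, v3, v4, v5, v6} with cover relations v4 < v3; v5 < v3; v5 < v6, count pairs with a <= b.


The order relation is {(a,b) : a <= b}, reflexive so it includes (a,a).
Examples: (v0,v0), (v1,v1), (v2,v2), (v3,v3), (v4,v3), ...
Total ordered pairs: 10


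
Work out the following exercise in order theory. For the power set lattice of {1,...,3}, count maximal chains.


A maximal chain goes from the minimum element to a maximal element via cover relations.
Counting all min-to-max paths in the cover graph.
Total maximal chains: 6


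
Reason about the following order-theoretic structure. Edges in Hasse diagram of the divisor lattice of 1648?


A cover relation a -< b holds when a < b with no c strictly between.
Cover relations:
  1 -< 2
  1 -< 103
  2 -< 4
  2 -< 206
  4 -< 8
  4 -< 412
  8 -< 16
  8 -< 824
  ...5 more
Total: 13


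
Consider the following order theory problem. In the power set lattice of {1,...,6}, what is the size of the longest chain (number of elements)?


A chain is a totally ordered subset; we count the number of elements in a maximum chain.
Compute, for each element x, the size of the longest chain ending at x:
  {}: 1
  {1}: 2
  {2}: 2
  {3}: 2
  {4}: 2
  {5}: 2
  ...
A maximum chain: {} < {1} < {1,2} < {1,2,3} < {1,2,3,4} < {1,2,3,4,5} < {1,2,3,4,5,6}
Number of elements in the longest chain: 7


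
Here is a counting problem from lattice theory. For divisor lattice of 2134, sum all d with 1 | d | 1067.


Interval [1,1067] in divisors of 2134: [1, 11, 97, 1067]
Sum = 1176


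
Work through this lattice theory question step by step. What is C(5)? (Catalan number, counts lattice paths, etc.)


C(n) = C(2n, n) / (n+1).
C(10, 5) = 252
C(5) = 252 / 6 = 42


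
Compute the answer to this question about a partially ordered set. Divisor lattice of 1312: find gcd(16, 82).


In a divisor lattice, meet = gcd (greatest common divisor).
By Euclidean algorithm or factoring: gcd(16,82) = 2


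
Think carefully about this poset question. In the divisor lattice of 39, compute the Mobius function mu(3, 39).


In a divisor lattice, mu(a,b) = mu(b/a) where mu is the classical Mobius function.
b/a = 39/3 = 13
Prime factorization of 13: primes [13]
13 is squarefree with 1 prime factor(s), so mu(13) = (-1)^1 = -1


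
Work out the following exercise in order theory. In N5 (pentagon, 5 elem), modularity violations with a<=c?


Modular law: if a <= c then a v (b ^ c) = (a v b) ^ c.
Check all triples (a,b,c) with a <= c among 5 elements.
  e.g. a=a, b=c, c=b: lhs=a != rhs=b
Total violating triples: 1


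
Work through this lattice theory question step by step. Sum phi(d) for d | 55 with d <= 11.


Divisors of 55 up to 11: [1, 5, 11]
phi values: [1, 4, 10]
Sum = 15


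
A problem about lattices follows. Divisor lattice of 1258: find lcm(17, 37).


In a divisor lattice, join = lcm (least common multiple).
gcd(17,37) = 1
lcm(17,37) = 17*37/gcd = 629/1 = 629


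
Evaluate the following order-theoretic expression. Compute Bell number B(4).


B(n) = number of set partitions of an n-element set.
B(n) satisfies the recurrence: B(n+1) = sum_k C(n,k)*B(k).
B(4) = 15


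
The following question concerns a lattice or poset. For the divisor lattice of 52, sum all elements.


sigma(n) = sum of divisors.
Divisors of 52: [1, 2, 4, 13, 26, 52]
Sum = 98


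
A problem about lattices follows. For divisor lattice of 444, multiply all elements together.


Divisors of 444: [1, 2, 3, 4, 6, 12, 37, 74, 111, 148, 222, 444]
Product = n^(d(n)/2) = 444^(12/2)
Product = 7661218005651456


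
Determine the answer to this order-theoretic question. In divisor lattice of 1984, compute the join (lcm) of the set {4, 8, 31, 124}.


In a divisor lattice, join = lcm (least common multiple).
Compute lcm iteratively: start with first element, then lcm(current, next).
Elements: [4, 8, 31, 124]
lcm(4,8) = 8
lcm(8,31) = 248
lcm(248,124) = 248
Final lcm = 248


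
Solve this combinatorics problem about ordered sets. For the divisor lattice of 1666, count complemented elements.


An element a is complemented if some b has a meet b = bottom, a join b = top.
a is complemented iff gcd(a, n/a)=1, i.e. a is a unitary divisor of 1666.
Complemented elements: 1, 2, 17, 34, 49, 98, ... (2 more)
Count: 8


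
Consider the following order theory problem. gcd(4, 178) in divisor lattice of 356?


Meet=gcd.
gcd(4,178)=2


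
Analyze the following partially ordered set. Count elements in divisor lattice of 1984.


Divisors of 1984: [1, 2, 4, 8, 16, 31, 32, 62, 64, 124, 248, 496, 992, 1984]
Count: 14


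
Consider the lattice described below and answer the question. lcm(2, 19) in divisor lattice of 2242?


Join=lcm.
gcd(2,19)=1
lcm=38


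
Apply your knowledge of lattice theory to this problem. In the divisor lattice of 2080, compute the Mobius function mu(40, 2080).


In a divisor lattice, mu(a,b) = mu(b/a) where mu is the classical Mobius function.
b/a = 2080/40 = 52
Prime factorization of 52: primes [2, 13]
52 is not squarefree, so mu(52) = 0


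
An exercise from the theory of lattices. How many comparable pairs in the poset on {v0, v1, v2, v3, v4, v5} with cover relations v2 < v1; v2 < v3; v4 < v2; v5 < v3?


A comparable pair {a,b} has a < b or b < a in the order.
Count unordered pairs where one element is strictly below the other.
Examples: {v1,v2}, {v1,v4}, {v2,v3}, {v2,v4}, ...
Total comparable pairs: 6


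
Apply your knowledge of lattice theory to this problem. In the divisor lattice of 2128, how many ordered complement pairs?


Complement pair (a,b): a meet b = bottom, a join b = top.
Here: gcd(a,b)=1 and lcm(a,b)=2128, i.e. a*b=2128 with a,b coprime.
Pairs found: (1,2128), (7,304), (16,133), (19,112), ... (4 more)
Total ordered pairs: 8


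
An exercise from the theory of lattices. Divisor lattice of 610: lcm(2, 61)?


Join=lcm.
gcd(2,61)=1
lcm=122


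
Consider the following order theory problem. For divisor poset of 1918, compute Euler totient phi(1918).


phi(n) = n * prod_{p|n} (1 - 1/p).
Prime divisors of 1918: [2, 7, 137]
phi(1918) = 1918 * (1 - 1/2) * (1 - 1/7) * (1 - 1/137)
phi(1918) = 816


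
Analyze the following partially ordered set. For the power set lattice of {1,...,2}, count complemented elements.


An element a is complemented if some b has a meet b = bottom, a join b = top.
every subset A has complement S\A, so all elements are complemented.
Complemented elements: {}, {1}, {2}, {1,2}
Count: 4


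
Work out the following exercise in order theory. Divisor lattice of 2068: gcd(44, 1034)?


Meet=gcd.
gcd(44,1034)=22


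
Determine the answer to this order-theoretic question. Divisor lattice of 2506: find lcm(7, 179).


In a divisor lattice, join = lcm (least common multiple).
gcd(7,179) = 1
lcm(7,179) = 7*179/gcd = 1253/1 = 1253


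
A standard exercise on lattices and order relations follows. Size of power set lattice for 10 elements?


Power set = 2^n.
2^10 = 1024


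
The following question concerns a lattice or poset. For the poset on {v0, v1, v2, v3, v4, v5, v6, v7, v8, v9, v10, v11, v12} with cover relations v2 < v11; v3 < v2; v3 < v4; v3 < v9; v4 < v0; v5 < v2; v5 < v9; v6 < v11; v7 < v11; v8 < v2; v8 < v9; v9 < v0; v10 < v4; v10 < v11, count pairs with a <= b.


The order relation is {(a,b) : a <= b}, reflexive so it includes (a,a).
Examples: (v0,v0), (v1,v1), (v10,v0), (v10,v10), (v10,v11), ...
Total ordered pairs: 34


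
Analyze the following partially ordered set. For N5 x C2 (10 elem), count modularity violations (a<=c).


Modular law: if a <= c then a v (b ^ c) = (a v b) ^ c.
Check all triples (a,b,c) with a <= c among 10 elements.
  e.g. a=(a,0), b=(c,0), c=(b,0): lhs=(a,0) != rhs=(b,0)
  e.g. a=(a,0), b=(c,1), c=(b,0): lhs=(a,0) != rhs=(b,0)
Total violating triples: 6


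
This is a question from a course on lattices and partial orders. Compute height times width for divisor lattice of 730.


Height = length of longest chain minus 1; width = size of largest antichain.
A maximum chain: 1 | 73 | 365 | 730  (height 3).
A maximum antichain: {2, 5, 73}  (width 3).
Product = 3 * 3 = 9


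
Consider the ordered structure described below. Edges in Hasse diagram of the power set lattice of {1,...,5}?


A cover relation a -< b holds when a < b with no c strictly between.
Cover relations:
  {} -< {1}
  {} -< {2}
  {} -< {3}
  {} -< {4}
  {} -< {5}
  {1} -< {1,2}
  {1} -< {1,3}
  {1} -< {1,4}
  ...72 more
Total: 80


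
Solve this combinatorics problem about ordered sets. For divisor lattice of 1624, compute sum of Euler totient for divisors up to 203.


Divisors of 1624 up to 203: [1, 2, 4, 7, 8, 14, 28, 29, 56, 58, 116, 203]
phi values: [1, 1, 2, 6, 4, 6, 12, 28, 24, 28, 56, 168]
Sum = 336


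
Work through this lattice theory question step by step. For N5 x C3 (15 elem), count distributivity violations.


Distributive law: a ^ (b v c) = (a ^ b) v (a ^ c).
Check all 15^3 = 3375 ordered triples (a,b,c).
  e.g. a=(b,0), b=(a,0), c=(c,0): lhs=(b,0) != rhs=(a,0)
  e.g. a=(b,0), b=(a,0), c=(c,1): lhs=(b,0) != rhs=(a,0)
Total violating triples: 54


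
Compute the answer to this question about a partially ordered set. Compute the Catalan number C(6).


C(n) = C(2n, n) / (n+1).
C(12, 6) = 924
C(6) = 924 / 7 = 132


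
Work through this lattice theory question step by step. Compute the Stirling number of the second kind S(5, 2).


S(n,k) = k*S(n-1,k) + S(n-1,k-1).
S(4,2) = 7, S(4,1) = 1
S(5,2) = 2*7 + 1 = 14 + 1
S(5,2) = 15


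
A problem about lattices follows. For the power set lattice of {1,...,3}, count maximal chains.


A maximal chain goes from the minimum element to a maximal element via cover relations.
Counting all min-to-max paths in the cover graph.
Total maximal chains: 6


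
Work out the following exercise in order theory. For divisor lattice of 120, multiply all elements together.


Divisors of 120: [1, 2, 3, 4, 5, 6, 8, 10, 12, 15, 20, 24, 30, 40, 60, 120]
Product = n^(d(n)/2) = 120^(16/2)
Product = 42998169600000000


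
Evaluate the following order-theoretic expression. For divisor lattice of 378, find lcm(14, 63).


In a divisor lattice, join = lcm (least common multiple).
Compute lcm iteratively: start with first element, then lcm(current, next).
Elements: [14, 63]
lcm(14,63) = 126
Final lcm = 126


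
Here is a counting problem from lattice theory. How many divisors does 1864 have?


Divisors of 1864: [1, 2, 4, 8, 233, 466, 932, 1864]
Count: 8


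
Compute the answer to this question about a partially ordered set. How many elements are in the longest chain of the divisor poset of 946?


A chain is a totally ordered subset; we count the number of elements in a maximum chain.
Compute, for each element x, the size of the longest chain ending at x:
  1: 1
  2: 2
  11: 2
  43: 2
  22: 3
  86: 3
  ...
A maximum chain: 1 < 2 < 22 < 946
Number of elements in the longest chain: 4


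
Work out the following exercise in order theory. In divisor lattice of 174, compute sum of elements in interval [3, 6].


Interval [3,6] in divisors of 174: [3, 6]
Sum = 9


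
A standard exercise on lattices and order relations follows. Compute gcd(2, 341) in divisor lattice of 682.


In a divisor lattice, meet = gcd (greatest common divisor).
By Euclidean algorithm or factoring: gcd(2,341) = 1


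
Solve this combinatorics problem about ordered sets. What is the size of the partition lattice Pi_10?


B(n) = number of set partitions of an n-element set.
B(n) satisfies the recurrence: B(n+1) = sum_k C(n,k)*B(k).
B(10) = 115975


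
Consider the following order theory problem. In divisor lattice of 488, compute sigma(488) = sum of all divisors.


sigma(n) = sum of divisors.
Divisors of 488: [1, 2, 4, 8, 61, 122, 244, 488]
Sum = 930


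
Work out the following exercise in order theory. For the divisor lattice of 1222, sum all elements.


sigma(n) = sum of divisors.
Divisors of 1222: [1, 2, 13, 26, 47, 94, 611, 1222]
Sum = 2016


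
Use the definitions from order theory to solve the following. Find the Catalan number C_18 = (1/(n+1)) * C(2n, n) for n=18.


C(n) = C(2n, n) / (n+1).
C(36, 18) = 9075135300
C(18) = 9075135300 / 19 = 477638700


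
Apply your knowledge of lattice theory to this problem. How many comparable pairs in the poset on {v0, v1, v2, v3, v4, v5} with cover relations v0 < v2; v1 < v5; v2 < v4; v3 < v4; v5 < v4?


A comparable pair {a,b} has a < b or b < a in the order.
Count unordered pairs where one element is strictly below the other.
Examples: {v0,v2}, {v0,v4}, {v1,v4}, {v1,v5}, ...
Total comparable pairs: 7


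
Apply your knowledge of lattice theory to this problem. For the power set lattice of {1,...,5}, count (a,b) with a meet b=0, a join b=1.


Complement pair (a,b): a meet b = bottom, a join b = top.
Here: A intersect B = {} and A union B = {1,...,5}.
Pairs found: ({},{1,2,3,4,5}), ({1},{2,3,4,5}), ({2},{1,3,4,5}), ({3},{1,2,4,5}), ... (28 more)
Total ordered pairs: 32


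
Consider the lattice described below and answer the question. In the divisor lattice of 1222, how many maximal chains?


A maximal chain goes from the minimum element to a maximal element via cover relations.
Counting all min-to-max paths in the cover graph.
Total maximal chains: 6


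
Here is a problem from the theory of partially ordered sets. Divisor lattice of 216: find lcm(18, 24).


In a divisor lattice, join = lcm (least common multiple).
gcd(18,24) = 6
lcm(18,24) = 18*24/gcd = 432/6 = 72


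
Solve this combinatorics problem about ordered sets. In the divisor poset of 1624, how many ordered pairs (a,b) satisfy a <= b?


The order relation is {(a,b) : a <= b}, reflexive so it includes (a,a).
Examples: (1,1), (1,116), (1,14), (1,1624), (1,2), ...
Total ordered pairs: 90


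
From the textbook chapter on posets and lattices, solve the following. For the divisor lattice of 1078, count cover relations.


A cover relation a -< b holds when a < b with no c strictly between.
Cover relations:
  1 -< 2
  1 -< 7
  1 -< 11
  2 -< 14
  2 -< 22
  7 -< 14
  7 -< 49
  7 -< 77
  ...12 more
Total: 20


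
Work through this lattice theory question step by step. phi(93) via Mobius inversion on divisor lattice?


phi(n) = n * prod_{p|n} (1 - 1/p).
Prime divisors of 93: [3, 31]
phi(93) = 93 * (1 - 1/3) * (1 - 1/31)
phi(93) = 60


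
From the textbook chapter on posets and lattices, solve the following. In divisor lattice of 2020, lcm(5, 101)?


Join=lcm.
gcd(5,101)=1
lcm=505


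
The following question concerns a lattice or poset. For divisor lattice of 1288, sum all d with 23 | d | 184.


Interval [23,184] in divisors of 1288: [23, 46, 92, 184]
Sum = 345


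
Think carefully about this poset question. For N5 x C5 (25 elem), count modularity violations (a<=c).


Modular law: if a <= c then a v (b ^ c) = (a v b) ^ c.
Check all triples (a,b,c) with a <= c among 25 elements.
  e.g. a=(a,0), b=(c,0), c=(b,0): lhs=(a,0) != rhs=(b,0)
  e.g. a=(a,0), b=(c,1), c=(b,0): lhs=(a,0) != rhs=(b,0)
Total violating triples: 75


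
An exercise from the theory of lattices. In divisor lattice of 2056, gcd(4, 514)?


Meet=gcd.
gcd(4,514)=2


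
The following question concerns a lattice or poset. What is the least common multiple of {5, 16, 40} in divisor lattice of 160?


In a divisor lattice, join = lcm (least common multiple).
Compute lcm iteratively: start with first element, then lcm(current, next).
Elements: [5, 16, 40]
lcm(5,16) = 80
lcm(80,40) = 80
Final lcm = 80


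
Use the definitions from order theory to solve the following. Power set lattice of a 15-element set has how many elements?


Power set = 2^n.
2^15 = 32768


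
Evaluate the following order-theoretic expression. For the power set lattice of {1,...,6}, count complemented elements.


An element a is complemented if some b has a meet b = bottom, a join b = top.
every subset A has complement S\A, so all elements are complemented.
Complemented elements: {}, {1}, {2}, {3}, {4}, {5}, ... (58 more)
Count: 64


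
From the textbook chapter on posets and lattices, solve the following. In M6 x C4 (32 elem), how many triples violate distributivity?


Distributive law: a ^ (b v c) = (a ^ b) v (a ^ c).
Check all 32^3 = 32768 ordered triples (a,b,c).
  e.g. a=(a1,0), b=(a2,0), c=(a3,0): lhs=(a1,0) != rhs=(0,0)
  e.g. a=(a1,0), b=(a2,0), c=(a3,1): lhs=(a1,0) != rhs=(0,0)
Total violating triples: 7680


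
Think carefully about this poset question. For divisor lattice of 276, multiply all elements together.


Divisors of 276: [1, 2, 3, 4, 6, 12, 23, 46, 69, 92, 138, 276]
Product = n^(d(n)/2) = 276^(12/2)
Product = 442032795979776


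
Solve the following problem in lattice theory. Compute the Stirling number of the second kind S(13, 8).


S(n,k) = k*S(n-1,k) + S(n-1,k-1).
S(12,8) = 159027, S(12,7) = 627396
S(13,8) = 8*159027 + 627396 = 1272216 + 627396
S(13,8) = 1899612


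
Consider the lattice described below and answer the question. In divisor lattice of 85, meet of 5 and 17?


In a divisor lattice, meet = gcd (greatest common divisor).
By Euclidean algorithm or factoring: gcd(5,17) = 1


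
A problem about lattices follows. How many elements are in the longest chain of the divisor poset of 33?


A chain is a totally ordered subset; we count the number of elements in a maximum chain.
Compute, for each element x, the size of the longest chain ending at x:
  1: 1
  3: 2
  11: 2
  33: 3
A maximum chain: 1 < 3 < 33
Number of elements in the longest chain: 3


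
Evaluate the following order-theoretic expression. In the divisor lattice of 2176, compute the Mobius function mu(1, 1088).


In a divisor lattice, mu(a,b) = mu(b/a) where mu is the classical Mobius function.
b/a = 1088/1 = 1088
Prime factorization of 1088: primes [2, 17]
1088 is not squarefree, so mu(1088) = 0


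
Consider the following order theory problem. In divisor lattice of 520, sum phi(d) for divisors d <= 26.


Divisors of 520 up to 26: [1, 2, 4, 5, 8, 10, 13, 20, 26]
phi values: [1, 1, 2, 4, 4, 4, 12, 8, 12]
Sum = 48


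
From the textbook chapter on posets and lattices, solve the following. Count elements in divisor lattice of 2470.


Divisors of 2470: [1, 2, 5, 10, 13, 19, 26, 38, 65, 95, 130, 190, 247, 494, 1235, 2470]
Count: 16


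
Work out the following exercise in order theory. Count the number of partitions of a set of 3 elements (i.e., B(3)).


B(n) = number of set partitions of an n-element set.
B(n) satisfies the recurrence: B(n+1) = sum_k C(n,k)*B(k).
B(3) = 5


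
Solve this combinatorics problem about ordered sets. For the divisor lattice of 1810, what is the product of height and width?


Height = length of longest chain minus 1; width = size of largest antichain.
A maximum chain: 1 | 181 | 905 | 1810  (height 3).
A maximum antichain: {2, 5, 181}  (width 3).
Product = 3 * 3 = 9


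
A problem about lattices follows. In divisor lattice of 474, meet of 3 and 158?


In a divisor lattice, meet = gcd (greatest common divisor).
By Euclidean algorithm or factoring: gcd(3,158) = 1


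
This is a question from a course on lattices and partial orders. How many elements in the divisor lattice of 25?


Divisors of 25: [1, 5, 25]
Count: 3


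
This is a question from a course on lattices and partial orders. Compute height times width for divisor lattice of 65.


Height = length of longest chain minus 1; width = size of largest antichain.
A maximum chain: 1 | 13 | 65  (height 2).
A maximum antichain: {5, 13}  (width 2).
Product = 2 * 2 = 4


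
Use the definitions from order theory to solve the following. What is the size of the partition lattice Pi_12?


B(n) = number of set partitions of an n-element set.
B(n) satisfies the recurrence: B(n+1) = sum_k C(n,k)*B(k).
B(12) = 4213597


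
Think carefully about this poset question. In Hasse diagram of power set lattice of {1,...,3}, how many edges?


A cover relation a -< b holds when a < b with no c strictly between.
Cover relations:
  {} -< {1}
  {} -< {2}
  {} -< {3}
  {1} -< {1,2}
  {1} -< {1,3}
  {2} -< {1,2}
  {2} -< {2,3}
  {3} -< {1,3}
  ...4 more
Total: 12


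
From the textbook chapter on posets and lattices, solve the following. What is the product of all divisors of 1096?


Divisors of 1096: [1, 2, 4, 8, 137, 274, 548, 1096]
Product = n^(d(n)/2) = 1096^(8/2)
Product = 1442919878656


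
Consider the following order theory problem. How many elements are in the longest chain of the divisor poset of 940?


A chain is a totally ordered subset; we count the number of elements in a maximum chain.
Compute, for each element x, the size of the longest chain ending at x:
  1: 1
  2: 2
  5: 2
  47: 2
  4: 3
  10: 3
  ...
A maximum chain: 1 < 2 < 4 < 20 < 940
Number of elements in the longest chain: 5


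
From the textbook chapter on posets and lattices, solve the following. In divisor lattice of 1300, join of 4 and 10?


In a divisor lattice, join = lcm (least common multiple).
gcd(4,10) = 2
lcm(4,10) = 4*10/gcd = 40/2 = 20


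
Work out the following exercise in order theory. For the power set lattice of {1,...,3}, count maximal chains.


A maximal chain goes from the minimum element to a maximal element via cover relations.
Counting all min-to-max paths in the cover graph.
Total maximal chains: 6


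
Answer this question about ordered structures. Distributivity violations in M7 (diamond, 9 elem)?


Distributive law: a ^ (b v c) = (a ^ b) v (a ^ c).
Check all 9^3 = 729 ordered triples (a,b,c).
  e.g. a=a1, b=a2, c=a3: lhs=a1 != rhs=0
  e.g. a=a1, b=a2, c=a4: lhs=a1 != rhs=0
Total violating triples: 210


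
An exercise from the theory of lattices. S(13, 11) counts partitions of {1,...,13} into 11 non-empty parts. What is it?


S(n,k) = k*S(n-1,k) + S(n-1,k-1).
S(12,11) = 66, S(12,10) = 1705
S(13,11) = 11*66 + 1705 = 726 + 1705
S(13,11) = 2431


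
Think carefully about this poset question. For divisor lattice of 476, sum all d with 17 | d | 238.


Interval [17,238] in divisors of 476: [17, 34, 119, 238]
Sum = 408


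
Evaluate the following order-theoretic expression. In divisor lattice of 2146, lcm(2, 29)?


Join=lcm.
gcd(2,29)=1
lcm=58


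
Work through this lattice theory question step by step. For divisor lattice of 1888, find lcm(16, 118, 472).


In a divisor lattice, join = lcm (least common multiple).
Compute lcm iteratively: start with first element, then lcm(current, next).
Elements: [16, 118, 472]
lcm(16,118) = 944
lcm(944,472) = 944
Final lcm = 944


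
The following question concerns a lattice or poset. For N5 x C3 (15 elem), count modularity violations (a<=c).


Modular law: if a <= c then a v (b ^ c) = (a v b) ^ c.
Check all triples (a,b,c) with a <= c among 15 elements.
  e.g. a=(a,0), b=(c,0), c=(b,0): lhs=(a,0) != rhs=(b,0)
  e.g. a=(a,0), b=(c,1), c=(b,0): lhs=(a,0) != rhs=(b,0)
Total violating triples: 18


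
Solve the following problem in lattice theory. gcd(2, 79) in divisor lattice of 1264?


Meet=gcd.
gcd(2,79)=1


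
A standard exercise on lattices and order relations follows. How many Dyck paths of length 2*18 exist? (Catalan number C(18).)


C(n) = C(2n, n) / (n+1).
C(36, 18) = 9075135300
C(18) = 9075135300 / 19 = 477638700


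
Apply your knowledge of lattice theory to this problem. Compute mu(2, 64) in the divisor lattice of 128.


In a divisor lattice, mu(a,b) = mu(b/a) where mu is the classical Mobius function.
b/a = 64/2 = 32
Prime factorization of 32: primes [2]
32 is not squarefree, so mu(32) = 0


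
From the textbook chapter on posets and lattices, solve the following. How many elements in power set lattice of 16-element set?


Power set = 2^n.
2^16 = 65536


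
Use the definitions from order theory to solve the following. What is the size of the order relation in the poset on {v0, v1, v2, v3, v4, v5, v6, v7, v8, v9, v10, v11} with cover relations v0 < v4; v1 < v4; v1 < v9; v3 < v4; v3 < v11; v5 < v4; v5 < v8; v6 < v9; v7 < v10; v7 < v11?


The order relation is {(a,b) : a <= b}, reflexive so it includes (a,a).
Examples: (v0,v0), (v0,v4), (v1,v1), (v1,v4), (v1,v9), ...
Total ordered pairs: 22


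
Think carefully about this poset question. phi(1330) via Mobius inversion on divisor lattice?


phi(n) = n * prod_{p|n} (1 - 1/p).
Prime divisors of 1330: [2, 5, 7, 19]
phi(1330) = 1330 * (1 - 1/2) * (1 - 1/5) * (1 - 1/7) * (1 - 1/19)
phi(1330) = 432


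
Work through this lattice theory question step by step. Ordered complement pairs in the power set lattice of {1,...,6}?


Complement pair (a,b): a meet b = bottom, a join b = top.
Here: A intersect B = {} and A union B = {1,...,6}.
Pairs found: ({},{1,2,3,4,5,6}), ({1},{2,3,4,5,6}), ({2},{1,3,4,5,6}), ({3},{1,2,4,5,6}), ... (60 more)
Total ordered pairs: 64


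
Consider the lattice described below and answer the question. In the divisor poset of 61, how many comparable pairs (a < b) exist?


A comparable pair {a,b} has a < b or b < a in the order.
Count unordered pairs where one element is strictly below the other.
Examples: {1,61}
Total comparable pairs: 1


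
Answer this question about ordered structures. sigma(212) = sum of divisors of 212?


sigma(n) = sum of divisors.
Divisors of 212: [1, 2, 4, 53, 106, 212]
Sum = 378


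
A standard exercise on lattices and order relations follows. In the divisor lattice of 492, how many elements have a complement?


An element a is complemented if some b has a meet b = bottom, a join b = top.
a is complemented iff gcd(a, n/a)=1, i.e. a is a unitary divisor of 492.
Complemented elements: 1, 3, 4, 12, 41, 123, ... (2 more)
Count: 8


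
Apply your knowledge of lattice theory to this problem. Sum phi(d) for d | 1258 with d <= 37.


Divisors of 1258 up to 37: [1, 2, 17, 34, 37]
phi values: [1, 1, 16, 16, 36]
Sum = 70


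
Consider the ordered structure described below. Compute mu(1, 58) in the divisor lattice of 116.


In a divisor lattice, mu(a,b) = mu(b/a) where mu is the classical Mobius function.
b/a = 58/1 = 58
Prime factorization of 58: primes [2, 29]
58 is squarefree with 2 prime factor(s), so mu(58) = (-1)^2 = 1


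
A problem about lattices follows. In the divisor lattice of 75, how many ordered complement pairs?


Complement pair (a,b): a meet b = bottom, a join b = top.
Here: gcd(a,b)=1 and lcm(a,b)=75, i.e. a*b=75 with a,b coprime.
Pairs found: (1,75), (3,25), (25,3), (75,1)
Total ordered pairs: 4


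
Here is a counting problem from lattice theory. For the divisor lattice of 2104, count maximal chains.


A maximal chain goes from the minimum element to a maximal element via cover relations.
Counting all min-to-max paths in the cover graph.
Total maximal chains: 4


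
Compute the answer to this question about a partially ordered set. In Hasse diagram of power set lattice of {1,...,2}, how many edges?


A cover relation a -< b holds when a < b with no c strictly between.
Cover relations:
  {} -< {1}
  {} -< {2}
  {1} -< {1,2}
  {2} -< {1,2}
Total: 4


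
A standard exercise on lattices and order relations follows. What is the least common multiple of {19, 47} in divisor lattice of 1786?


In a divisor lattice, join = lcm (least common multiple).
Compute lcm iteratively: start with first element, then lcm(current, next).
Elements: [19, 47]
lcm(19,47) = 893
Final lcm = 893


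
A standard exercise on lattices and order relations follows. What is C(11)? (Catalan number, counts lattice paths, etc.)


C(n) = C(2n, n) / (n+1).
C(22, 11) = 705432
C(11) = 705432 / 12 = 58786


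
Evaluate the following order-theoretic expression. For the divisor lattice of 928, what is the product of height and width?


Height = length of longest chain minus 1; width = size of largest antichain.
A maximum chain: 1 | 29 | 58 | 116 | 232 | 464 | 928  (height 6).
A maximum antichain: {2, 29}  (width 2).
Product = 6 * 2 = 12


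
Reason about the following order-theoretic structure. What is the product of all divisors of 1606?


Divisors of 1606: [1, 2, 11, 22, 73, 146, 803, 1606]
Product = n^(d(n)/2) = 1606^(8/2)
Product = 6652458343696


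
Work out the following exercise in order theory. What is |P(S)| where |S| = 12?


Power set = 2^n.
2^12 = 4096


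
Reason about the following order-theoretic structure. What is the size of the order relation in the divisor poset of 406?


The order relation is {(a,b) : a <= b}, reflexive so it includes (a,a).
Examples: (1,1), (1,14), (1,2), (1,203), (1,29), ...
Total ordered pairs: 27


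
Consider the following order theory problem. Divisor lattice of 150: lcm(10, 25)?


Join=lcm.
gcd(10,25)=5
lcm=50


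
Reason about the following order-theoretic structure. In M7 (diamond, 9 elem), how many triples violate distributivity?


Distributive law: a ^ (b v c) = (a ^ b) v (a ^ c).
Check all 9^3 = 729 ordered triples (a,b,c).
  e.g. a=a1, b=a2, c=a3: lhs=a1 != rhs=0
  e.g. a=a1, b=a2, c=a4: lhs=a1 != rhs=0
Total violating triples: 210


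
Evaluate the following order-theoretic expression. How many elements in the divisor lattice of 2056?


Divisors of 2056: [1, 2, 4, 8, 257, 514, 1028, 2056]
Count: 8


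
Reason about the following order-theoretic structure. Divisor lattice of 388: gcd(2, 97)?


Meet=gcd.
gcd(2,97)=1


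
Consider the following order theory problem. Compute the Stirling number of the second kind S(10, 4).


S(n,k) = k*S(n-1,k) + S(n-1,k-1).
S(9,4) = 7770, S(9,3) = 3025
S(10,4) = 4*7770 + 3025 = 31080 + 3025
S(10,4) = 34105


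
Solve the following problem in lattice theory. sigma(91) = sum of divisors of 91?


sigma(n) = sum of divisors.
Divisors of 91: [1, 7, 13, 91]
Sum = 112


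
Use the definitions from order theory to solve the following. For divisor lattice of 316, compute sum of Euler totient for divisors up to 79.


Divisors of 316 up to 79: [1, 2, 4, 79]
phi values: [1, 1, 2, 78]
Sum = 82


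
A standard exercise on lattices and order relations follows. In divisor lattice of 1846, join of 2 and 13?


In a divisor lattice, join = lcm (least common multiple).
gcd(2,13) = 1
lcm(2,13) = 2*13/gcd = 26/1 = 26


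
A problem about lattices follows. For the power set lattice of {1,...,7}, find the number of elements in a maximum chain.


A chain is a totally ordered subset; we count the number of elements in a maximum chain.
Compute, for each element x, the size of the longest chain ending at x:
  {}: 1
  {1}: 2
  {2}: 2
  {3}: 2
  {4}: 2
  {5}: 2
  ...
A maximum chain: {} < {1} < {1,2} < {1,2,3} < {1,2,3,4} < {1,2,3,4,5} < {1,2,3,4,5,6} < {1,2,3,4,5,6,7}
Number of elements in the longest chain: 8


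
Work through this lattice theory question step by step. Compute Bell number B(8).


B(n) = number of set partitions of an n-element set.
B(n) satisfies the recurrence: B(n+1) = sum_k C(n,k)*B(k).
B(8) = 4140
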